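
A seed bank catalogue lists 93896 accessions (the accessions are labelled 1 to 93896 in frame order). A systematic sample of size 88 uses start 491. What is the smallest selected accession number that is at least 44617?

k = 93896/88 = 1067
Steps past start: ⌈(44617 − 491)/1067⌉ = ⌈44126/1067⌉ = 42
Selected accession: 491 + 42×1067 = 45305

45305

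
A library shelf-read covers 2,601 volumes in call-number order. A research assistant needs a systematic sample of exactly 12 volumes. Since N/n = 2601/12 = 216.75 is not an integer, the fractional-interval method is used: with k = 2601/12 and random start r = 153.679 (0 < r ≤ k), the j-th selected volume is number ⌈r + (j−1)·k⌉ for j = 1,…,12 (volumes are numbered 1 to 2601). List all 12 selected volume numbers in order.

154, 371, 588, 804, 1021, 1238, 1455, 1671, 1888, 2105, 2322, 2538

j=1: r + 0k = 153.679 → ⌈·⌉ = 154
j=2: r + 1k = 370.429 → ⌈·⌉ = 371
j=3: r + 2k = 587.179 → ⌈·⌉ = 588
j=4: r + 3k = 803.929 → ⌈·⌉ = 804
j=5: r + 4k = 1020.679 → ⌈·⌉ = 1021
j=6: r + 5k = 1237.429 → ⌈·⌉ = 1238
j=7: r + 6k = 1454.179 → ⌈·⌉ = 1455
j=8: r + 7k = 1670.929 → ⌈·⌉ = 1671
j=9: r + 8k = 1887.679 → ⌈·⌉ = 1888
j=10: r + 9k = 2104.429 → ⌈·⌉ = 2105
j=11: r + 10k = 2321.179 → ⌈·⌉ = 2322
j=12: r + 11k = 2537.929 → ⌈·⌉ = 2538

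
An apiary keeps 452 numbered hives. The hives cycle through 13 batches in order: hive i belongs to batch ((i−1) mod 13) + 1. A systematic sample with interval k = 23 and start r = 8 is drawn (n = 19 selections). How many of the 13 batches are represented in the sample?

Consecutive selections differ by k = 23, so their batch numbers differ by 23 mod 13 = 10.
gcd(23, 13) = 1, so the sample visits 13/1 = 13 distinct residues mod 13.
Start 8 is batch 8; the batches hit are 1, 2, 3, 4, 5, 6, 7, 8, 9, 10, 11, 12, 13.

13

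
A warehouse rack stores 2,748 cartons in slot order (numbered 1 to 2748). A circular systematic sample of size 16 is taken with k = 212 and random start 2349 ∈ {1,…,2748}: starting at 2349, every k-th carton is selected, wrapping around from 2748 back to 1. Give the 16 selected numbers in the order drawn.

2349, 2561, 25, 237, 449, 661, 873, 1085, 1297, 1509, 1721, 1933, 2145, 2357, 2569, 33

Selection 1: 2349
Selection 2: 2349 + 212 = 2561
Selection 3: 2561 + 212 = 2773 → 2773 − 2748 = 25
Selection 4: 25 + 212 = 237
Selection 5: 237 + 212 = 449
Selection 6: 449 + 212 = 661
Selection 7: 661 + 212 = 873
Selection 8: 873 + 212 = 1085
Selection 9: 1085 + 212 = 1297
Selection 10: 1297 + 212 = 1509
Selection 11: 1509 + 212 = 1721
Selection 12: 1721 + 212 = 1933
Selection 13: 1933 + 212 = 2145
Selection 14: 2145 + 212 = 2357
Selection 15: 2357 + 212 = 2569
Selection 16: 2569 + 212 = 2781 → 2781 − 2748 = 33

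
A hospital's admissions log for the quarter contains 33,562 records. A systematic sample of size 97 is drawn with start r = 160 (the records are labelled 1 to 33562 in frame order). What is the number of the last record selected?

k = 33562/97 = 346
97th selection = r + (97−1)·k = 160 + 96×346 = 160 + 33216 = 33376

33376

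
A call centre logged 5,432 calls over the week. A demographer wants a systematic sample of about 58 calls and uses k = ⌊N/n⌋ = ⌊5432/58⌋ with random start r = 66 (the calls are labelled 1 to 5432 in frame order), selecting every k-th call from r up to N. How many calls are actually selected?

58

k = ⌊5432/58⌋ = 93
Achieved size = ⌊(5432 − 66)/93⌋ + 1 = ⌊5366/93⌋ + 1 = 57 + 1 = 58
(last selection: 66 + 57×93 = 5367 ≤ 5432; next would be 5460 > 5432)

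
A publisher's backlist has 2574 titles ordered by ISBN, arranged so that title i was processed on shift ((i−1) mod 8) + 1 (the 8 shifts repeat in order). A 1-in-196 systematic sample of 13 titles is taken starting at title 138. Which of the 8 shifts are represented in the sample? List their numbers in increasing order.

2, 6

Consecutive selections differ by k = 196, so their shift numbers differ by 196 mod 8 = 4.
gcd(196, 8) = 4, so the sample visits 8/4 = 2 distinct residues mod 8.
Start 138 is shift 2; the shifts hit are 2, 6.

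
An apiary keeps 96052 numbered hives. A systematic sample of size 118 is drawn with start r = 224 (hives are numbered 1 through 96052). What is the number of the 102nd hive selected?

82438

k = 96052/118 = 814
102nd selection = r + (102−1)·k = 224 + 101×814 = 224 + 82214 = 82438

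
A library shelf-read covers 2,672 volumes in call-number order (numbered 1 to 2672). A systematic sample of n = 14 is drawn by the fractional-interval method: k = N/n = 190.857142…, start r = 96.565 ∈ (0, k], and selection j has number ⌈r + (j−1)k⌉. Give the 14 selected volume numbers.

97, 288, 479, 670, 860, 1051, 1242, 1433, 1624, 1815, 2006, 2196, 2387, 2578

j=1: r + 0k = 96.565 → ⌈·⌉ = 97
j=2: r + 1k = 287.422142… → ⌈·⌉ = 288
j=3: r + 2k = 478.279285… → ⌈·⌉ = 479
j=4: r + 3k = 669.136428… → ⌈·⌉ = 670
j=5: r + 4k = 859.993571… → ⌈·⌉ = 860
j=6: r + 5k = 1050.850714… → ⌈·⌉ = 1051
j=7: r + 6k = 1241.707857… → ⌈·⌉ = 1242
j=8: r + 7k = 1432.565 → ⌈·⌉ = 1433
j=9: r + 8k = 1623.422142… → ⌈·⌉ = 1624
j=10: r + 9k = 1814.279285… → ⌈·⌉ = 1815
j=11: r + 10k = 2005.136428… → ⌈·⌉ = 2006
j=12: r + 11k = 2195.993571… → ⌈·⌉ = 2196
j=13: r + 12k = 2386.850714… → ⌈·⌉ = 2387
j=14: r + 13k = 2577.707857… → ⌈·⌉ = 2578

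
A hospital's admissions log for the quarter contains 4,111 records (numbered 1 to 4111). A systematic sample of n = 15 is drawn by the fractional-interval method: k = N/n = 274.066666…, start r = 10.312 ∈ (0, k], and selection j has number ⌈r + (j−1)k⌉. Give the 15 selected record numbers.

j=1: r + 0k = 10.312 → ⌈·⌉ = 11
j=2: r + 1k = 284.378666… → ⌈·⌉ = 285
j=3: r + 2k = 558.445333… → ⌈·⌉ = 559
j=4: r + 3k = 832.512 → ⌈·⌉ = 833
j=5: r + 4k = 1106.578666… → ⌈·⌉ = 1107
j=6: r + 5k = 1380.645333… → ⌈·⌉ = 1381
j=7: r + 6k = 1654.712 → ⌈·⌉ = 1655
j=8: r + 7k = 1928.778666… → ⌈·⌉ = 1929
j=9: r + 8k = 2202.845333… → ⌈·⌉ = 2203
j=10: r + 9k = 2476.912 → ⌈·⌉ = 2477
j=11: r + 10k = 2750.978666… → ⌈·⌉ = 2751
j=12: r + 11k = 3025.045333… → ⌈·⌉ = 3026
j=13: r + 12k = 3299.112 → ⌈·⌉ = 3300
j=14: r + 13k = 3573.178666… → ⌈·⌉ = 3574
j=15: r + 14k = 3847.245333… → ⌈·⌉ = 3848

11, 285, 559, 833, 1107, 1381, 1655, 1929, 2203, 2477, 2751, 3026, 3300, 3574, 3848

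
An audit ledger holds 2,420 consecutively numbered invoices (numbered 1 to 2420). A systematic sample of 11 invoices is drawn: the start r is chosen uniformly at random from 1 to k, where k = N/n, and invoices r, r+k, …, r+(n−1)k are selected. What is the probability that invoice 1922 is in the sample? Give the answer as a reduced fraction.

1/220

k = 2420/11 = 220.
Invoice 1922 is selected iff r ≡ 1922 (mod 220); exactly one such r in {1,…,220}.
Inclusion probability = 1/220.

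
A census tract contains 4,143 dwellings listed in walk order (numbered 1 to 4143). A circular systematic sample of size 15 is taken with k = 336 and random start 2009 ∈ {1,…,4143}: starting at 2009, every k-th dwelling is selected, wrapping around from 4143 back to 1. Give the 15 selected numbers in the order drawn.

2009, 2345, 2681, 3017, 3353, 3689, 4025, 218, 554, 890, 1226, 1562, 1898, 2234, 2570

Selection 1: 2009
Selection 2: 2009 + 336 = 2345
Selection 3: 2345 + 336 = 2681
Selection 4: 2681 + 336 = 3017
Selection 5: 3017 + 336 = 3353
Selection 6: 3353 + 336 = 3689
Selection 7: 3689 + 336 = 4025
Selection 8: 4025 + 336 = 4361 → 4361 − 4143 = 218
Selection 9: 218 + 336 = 554
Selection 10: 554 + 336 = 890
Selection 11: 890 + 336 = 1226
Selection 12: 1226 + 336 = 1562
Selection 13: 1562 + 336 = 1898
Selection 14: 1898 + 336 = 2234
Selection 15: 2234 + 336 = 2570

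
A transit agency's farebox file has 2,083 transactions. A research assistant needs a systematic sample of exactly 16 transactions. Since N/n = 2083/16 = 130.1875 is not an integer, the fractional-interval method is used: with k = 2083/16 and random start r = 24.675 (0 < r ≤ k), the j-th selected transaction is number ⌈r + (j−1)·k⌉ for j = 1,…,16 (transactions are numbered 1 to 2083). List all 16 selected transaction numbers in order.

25, 155, 286, 416, 546, 676, 806, 936, 1067, 1197, 1327, 1457, 1587, 1718, 1848, 1978

j=1: r + 0k = 24.675 → ⌈·⌉ = 25
j=2: r + 1k = 154.8625 → ⌈·⌉ = 155
j=3: r + 2k = 285.05 → ⌈·⌉ = 286
j=4: r + 3k = 415.2375 → ⌈·⌉ = 416
j=5: r + 4k = 545.425 → ⌈·⌉ = 546
j=6: r + 5k = 675.6125 → ⌈·⌉ = 676
j=7: r + 6k = 805.8 → ⌈·⌉ = 806
j=8: r + 7k = 935.9875 → ⌈·⌉ = 936
j=9: r + 8k = 1066.175 → ⌈·⌉ = 1067
j=10: r + 9k = 1196.3625 → ⌈·⌉ = 1197
j=11: r + 10k = 1326.55 → ⌈·⌉ = 1327
j=12: r + 11k = 1456.7375 → ⌈·⌉ = 1457
j=13: r + 12k = 1586.925 → ⌈·⌉ = 1587
j=14: r + 13k = 1717.1125 → ⌈·⌉ = 1718
j=15: r + 14k = 1847.3 → ⌈·⌉ = 1848
j=16: r + 15k = 1977.4875 → ⌈·⌉ = 1978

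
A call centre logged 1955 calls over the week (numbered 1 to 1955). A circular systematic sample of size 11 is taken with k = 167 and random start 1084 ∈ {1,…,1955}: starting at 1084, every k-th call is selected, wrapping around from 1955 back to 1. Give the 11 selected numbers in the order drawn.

1084, 1251, 1418, 1585, 1752, 1919, 131, 298, 465, 632, 799

Selection 1: 1084
Selection 2: 1084 + 167 = 1251
Selection 3: 1251 + 167 = 1418
Selection 4: 1418 + 167 = 1585
Selection 5: 1585 + 167 = 1752
Selection 6: 1752 + 167 = 1919
Selection 7: 1919 + 167 = 2086 → 2086 − 1955 = 131
Selection 8: 131 + 167 = 298
Selection 9: 298 + 167 = 465
Selection 10: 465 + 167 = 632
Selection 11: 632 + 167 = 799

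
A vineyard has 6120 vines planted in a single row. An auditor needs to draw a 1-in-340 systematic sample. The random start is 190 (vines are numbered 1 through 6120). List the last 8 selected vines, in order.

11th selection = 190 + 10×340 = 3590
12th: 3590 + 340 = 3930
13th: 3930 + 340 = 4270
14th: 4270 + 340 = 4610
15th: 4610 + 340 = 4950
16th: 4950 + 340 = 5290
17th: 5290 + 340 = 5630
18th: 5630 + 340 = 5970

3590, 3930, 4270, 4610, 4950, 5290, 5630, 5970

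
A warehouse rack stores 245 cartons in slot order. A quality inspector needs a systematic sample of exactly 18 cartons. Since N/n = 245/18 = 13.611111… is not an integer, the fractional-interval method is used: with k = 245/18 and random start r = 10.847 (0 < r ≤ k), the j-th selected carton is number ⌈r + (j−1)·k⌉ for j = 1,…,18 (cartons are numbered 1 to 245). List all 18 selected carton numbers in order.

11, 25, 39, 52, 66, 79, 93, 107, 120, 134, 147, 161, 175, 188, 202, 216, 229, 243

j=1: r + 0k = 10.847 → ⌈·⌉ = 11
j=2: r + 1k = 24.458111… → ⌈·⌉ = 25
j=3: r + 2k = 38.069222… → ⌈·⌉ = 39
j=4: r + 3k = 51.680333… → ⌈·⌉ = 52
j=5: r + 4k = 65.291444… → ⌈·⌉ = 66
j=6: r + 5k = 78.902555… → ⌈·⌉ = 79
j=7: r + 6k = 92.513666… → ⌈·⌉ = 93
j=8: r + 7k = 106.124777… → ⌈·⌉ = 107
j=9: r + 8k = 119.735888… → ⌈·⌉ = 120
j=10: r + 9k = 133.347 → ⌈·⌉ = 134
j=11: r + 10k = 146.958111… → ⌈·⌉ = 147
j=12: r + 11k = 160.569222… → ⌈·⌉ = 161
j=13: r + 12k = 174.180333… → ⌈·⌉ = 175
j=14: r + 13k = 187.791444… → ⌈·⌉ = 188
j=15: r + 14k = 201.402555… → ⌈·⌉ = 202
j=16: r + 15k = 215.013666… → ⌈·⌉ = 216
j=17: r + 16k = 228.624777… → ⌈·⌉ = 229
j=18: r + 17k = 242.235888… → ⌈·⌉ = 243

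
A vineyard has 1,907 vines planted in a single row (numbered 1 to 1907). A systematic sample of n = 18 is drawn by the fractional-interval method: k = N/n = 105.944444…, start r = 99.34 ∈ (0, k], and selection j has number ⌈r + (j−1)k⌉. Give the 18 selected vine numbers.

100, 206, 312, 418, 524, 630, 736, 841, 947, 1053, 1159, 1265, 1371, 1477, 1583, 1689, 1795, 1901

j=1: r + 0k = 99.34 → ⌈·⌉ = 100
j=2: r + 1k = 205.284444… → ⌈·⌉ = 206
j=3: r + 2k = 311.228888… → ⌈·⌉ = 312
j=4: r + 3k = 417.173333… → ⌈·⌉ = 418
j=5: r + 4k = 523.117777… → ⌈·⌉ = 524
j=6: r + 5k = 629.062222… → ⌈·⌉ = 630
j=7: r + 6k = 735.006666… → ⌈·⌉ = 736
j=8: r + 7k = 840.951111… → ⌈·⌉ = 841
j=9: r + 8k = 946.895555… → ⌈·⌉ = 947
j=10: r + 9k = 1052.84 → ⌈·⌉ = 1053
j=11: r + 10k = 1158.784444… → ⌈·⌉ = 1159
j=12: r + 11k = 1264.728888… → ⌈·⌉ = 1265
j=13: r + 12k = 1370.673333… → ⌈·⌉ = 1371
j=14: r + 13k = 1476.617777… → ⌈·⌉ = 1477
j=15: r + 14k = 1582.562222… → ⌈·⌉ = 1583
j=16: r + 15k = 1688.506666… → ⌈·⌉ = 1689
j=17: r + 16k = 1794.451111… → ⌈·⌉ = 1795
j=18: r + 17k = 1900.395555… → ⌈·⌉ = 1901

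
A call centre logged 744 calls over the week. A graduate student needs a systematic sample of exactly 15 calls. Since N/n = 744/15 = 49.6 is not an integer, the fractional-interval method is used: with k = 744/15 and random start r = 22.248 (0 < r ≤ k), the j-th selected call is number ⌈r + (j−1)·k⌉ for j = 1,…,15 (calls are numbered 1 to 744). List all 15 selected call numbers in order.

23, 72, 122, 172, 221, 271, 320, 370, 420, 469, 519, 568, 618, 668, 717

j=1: r + 0k = 22.248 → ⌈·⌉ = 23
j=2: r + 1k = 71.848 → ⌈·⌉ = 72
j=3: r + 2k = 121.448 → ⌈·⌉ = 122
j=4: r + 3k = 171.048 → ⌈·⌉ = 172
j=5: r + 4k = 220.648 → ⌈·⌉ = 221
j=6: r + 5k = 270.248 → ⌈·⌉ = 271
j=7: r + 6k = 319.848 → ⌈·⌉ = 320
j=8: r + 7k = 369.448 → ⌈·⌉ = 370
j=9: r + 8k = 419.048 → ⌈·⌉ = 420
j=10: r + 9k = 468.648 → ⌈·⌉ = 469
j=11: r + 10k = 518.248 → ⌈·⌉ = 519
j=12: r + 11k = 567.848 → ⌈·⌉ = 568
j=13: r + 12k = 617.448 → ⌈·⌉ = 618
j=14: r + 13k = 667.048 → ⌈·⌉ = 668
j=15: r + 14k = 716.648 → ⌈·⌉ = 717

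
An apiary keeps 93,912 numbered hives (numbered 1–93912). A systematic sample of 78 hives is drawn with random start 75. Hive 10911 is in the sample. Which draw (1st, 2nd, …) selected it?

10

k = 93912/78 = 1204
position = (10911 − 75)/1204 + 1 = 10836/1204 + 1 = 9 + 1 = 10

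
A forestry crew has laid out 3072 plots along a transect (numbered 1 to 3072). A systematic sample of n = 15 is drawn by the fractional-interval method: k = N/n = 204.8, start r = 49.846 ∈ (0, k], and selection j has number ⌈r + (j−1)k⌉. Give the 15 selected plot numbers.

50, 255, 460, 665, 870, 1074, 1279, 1484, 1689, 1894, 2098, 2303, 2508, 2713, 2918

j=1: r + 0k = 49.846 → ⌈·⌉ = 50
j=2: r + 1k = 254.646 → ⌈·⌉ = 255
j=3: r + 2k = 459.446 → ⌈·⌉ = 460
j=4: r + 3k = 664.246 → ⌈·⌉ = 665
j=5: r + 4k = 869.046 → ⌈·⌉ = 870
j=6: r + 5k = 1073.846 → ⌈·⌉ = 1074
j=7: r + 6k = 1278.646 → ⌈·⌉ = 1279
j=8: r + 7k = 1483.446 → ⌈·⌉ = 1484
j=9: r + 8k = 1688.246 → ⌈·⌉ = 1689
j=10: r + 9k = 1893.046 → ⌈·⌉ = 1894
j=11: r + 10k = 2097.846 → ⌈·⌉ = 2098
j=12: r + 11k = 2302.646 → ⌈·⌉ = 2303
j=13: r + 12k = 2507.446 → ⌈·⌉ = 2508
j=14: r + 13k = 2712.246 → ⌈·⌉ = 2713
j=15: r + 14k = 2917.046 → ⌈·⌉ = 2918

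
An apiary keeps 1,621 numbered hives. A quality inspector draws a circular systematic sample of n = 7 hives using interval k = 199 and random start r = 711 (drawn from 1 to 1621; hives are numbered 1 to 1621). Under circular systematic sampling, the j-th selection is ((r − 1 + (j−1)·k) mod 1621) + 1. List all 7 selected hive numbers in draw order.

Selection 1: 711
Selection 2: 711 + 199 = 910
Selection 3: 910 + 199 = 1109
Selection 4: 1109 + 199 = 1308
Selection 5: 1308 + 199 = 1507
Selection 6: 1507 + 199 = 1706 → 1706 − 1621 = 85
Selection 7: 85 + 199 = 284

711, 910, 1109, 1308, 1507, 85, 284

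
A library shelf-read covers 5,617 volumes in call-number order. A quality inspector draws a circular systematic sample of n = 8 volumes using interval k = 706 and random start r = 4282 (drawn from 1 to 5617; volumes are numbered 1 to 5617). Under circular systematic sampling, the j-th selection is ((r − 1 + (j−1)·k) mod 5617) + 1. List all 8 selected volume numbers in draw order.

4282, 4988, 77, 783, 1489, 2195, 2901, 3607

Selection 1: 4282
Selection 2: 4282 + 706 = 4988
Selection 3: 4988 + 706 = 5694 → 5694 − 5617 = 77
Selection 4: 77 + 706 = 783
Selection 5: 783 + 706 = 1489
Selection 6: 1489 + 706 = 2195
Selection 7: 2195 + 706 = 2901
Selection 8: 2901 + 706 = 3607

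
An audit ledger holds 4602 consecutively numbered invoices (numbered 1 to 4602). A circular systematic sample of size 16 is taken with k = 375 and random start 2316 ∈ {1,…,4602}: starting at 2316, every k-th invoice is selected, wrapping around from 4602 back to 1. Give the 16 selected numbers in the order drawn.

2316, 2691, 3066, 3441, 3816, 4191, 4566, 339, 714, 1089, 1464, 1839, 2214, 2589, 2964, 3339

Selection 1: 2316
Selection 2: 2316 + 375 = 2691
Selection 3: 2691 + 375 = 3066
Selection 4: 3066 + 375 = 3441
Selection 5: 3441 + 375 = 3816
Selection 6: 3816 + 375 = 4191
Selection 7: 4191 + 375 = 4566
Selection 8: 4566 + 375 = 4941 → 4941 − 4602 = 339
Selection 9: 339 + 375 = 714
Selection 10: 714 + 375 = 1089
Selection 11: 1089 + 375 = 1464
Selection 12: 1464 + 375 = 1839
Selection 13: 1839 + 375 = 2214
Selection 14: 2214 + 375 = 2589
Selection 15: 2589 + 375 = 2964
Selection 16: 2964 + 375 = 3339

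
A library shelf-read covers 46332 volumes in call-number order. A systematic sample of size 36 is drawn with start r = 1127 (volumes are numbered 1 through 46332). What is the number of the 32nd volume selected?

41024

k = 46332/36 = 1287
32nd selection = r + (32−1)·k = 1127 + 31×1287 = 1127 + 39897 = 41024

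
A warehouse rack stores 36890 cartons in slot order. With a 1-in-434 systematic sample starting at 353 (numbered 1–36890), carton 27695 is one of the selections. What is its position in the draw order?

64

k = 434
position = (27695 − 353)/434 + 1 = 27342/434 + 1 = 63 + 1 = 64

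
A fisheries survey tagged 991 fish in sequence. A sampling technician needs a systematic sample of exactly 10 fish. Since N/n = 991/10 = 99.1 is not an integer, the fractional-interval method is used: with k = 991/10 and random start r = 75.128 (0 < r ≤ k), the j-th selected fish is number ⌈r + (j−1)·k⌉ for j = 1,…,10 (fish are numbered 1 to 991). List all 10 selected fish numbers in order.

76, 175, 274, 373, 472, 571, 670, 769, 868, 968

j=1: r + 0k = 75.128 → ⌈·⌉ = 76
j=2: r + 1k = 174.228 → ⌈·⌉ = 175
j=3: r + 2k = 273.328 → ⌈·⌉ = 274
j=4: r + 3k = 372.428 → ⌈·⌉ = 373
j=5: r + 4k = 471.528 → ⌈·⌉ = 472
j=6: r + 5k = 570.628 → ⌈·⌉ = 571
j=7: r + 6k = 669.728 → ⌈·⌉ = 670
j=8: r + 7k = 768.828 → ⌈·⌉ = 769
j=9: r + 8k = 867.928 → ⌈·⌉ = 868
j=10: r + 9k = 967.028 → ⌈·⌉ = 968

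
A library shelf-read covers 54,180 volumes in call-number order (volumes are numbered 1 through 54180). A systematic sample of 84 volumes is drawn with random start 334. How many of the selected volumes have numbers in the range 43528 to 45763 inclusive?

4

k = 54180/84 = 645
First selection ≥ 43528: 334 + ⌈(43528−334)/645⌉·645 = 334 + 67×645 = 43549
Last selection ≤ 45763: 334 + ⌊(45763−334)/645⌋·645 = 334 + 70×645 = 45484
Count = 70 − 67 + 1 = 4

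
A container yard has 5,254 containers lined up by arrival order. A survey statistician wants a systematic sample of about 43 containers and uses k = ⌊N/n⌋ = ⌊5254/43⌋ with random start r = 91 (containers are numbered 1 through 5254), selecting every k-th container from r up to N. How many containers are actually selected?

43

k = ⌊5254/43⌋ = 122
Achieved size = ⌊(5254 − 91)/122⌋ + 1 = ⌊5163/122⌋ + 1 = 42 + 1 = 43
(last selection: 91 + 42×122 = 5215 ≤ 5254; next would be 5337 > 5254)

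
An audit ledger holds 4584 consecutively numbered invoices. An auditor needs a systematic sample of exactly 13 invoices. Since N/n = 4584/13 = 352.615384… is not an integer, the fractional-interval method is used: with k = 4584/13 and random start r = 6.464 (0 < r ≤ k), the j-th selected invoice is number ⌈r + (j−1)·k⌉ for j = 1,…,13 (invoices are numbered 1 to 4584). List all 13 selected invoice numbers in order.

7, 360, 712, 1065, 1417, 1770, 2123, 2475, 2828, 3181, 3533, 3886, 4238

j=1: r + 0k = 6.464 → ⌈·⌉ = 7
j=2: r + 1k = 359.079384… → ⌈·⌉ = 360
j=3: r + 2k = 711.694769… → ⌈·⌉ = 712
j=4: r + 3k = 1064.310153… → ⌈·⌉ = 1065
j=5: r + 4k = 1416.925538… → ⌈·⌉ = 1417
j=6: r + 5k = 1769.540923… → ⌈·⌉ = 1770
j=7: r + 6k = 2122.156307… → ⌈·⌉ = 2123
j=8: r + 7k = 2474.771692… → ⌈·⌉ = 2475
j=9: r + 8k = 2827.387076… → ⌈·⌉ = 2828
j=10: r + 9k = 3180.002461… → ⌈·⌉ = 3181
j=11: r + 10k = 3532.617846… → ⌈·⌉ = 3533
j=12: r + 11k = 3885.233230… → ⌈·⌉ = 3886
j=13: r + 12k = 4237.848615… → ⌈·⌉ = 4238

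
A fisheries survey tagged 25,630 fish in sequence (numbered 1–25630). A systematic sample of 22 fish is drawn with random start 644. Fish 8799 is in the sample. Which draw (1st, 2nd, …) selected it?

k = 25630/22 = 1165
position = (8799 − 644)/1165 + 1 = 8155/1165 + 1 = 7 + 1 = 8

8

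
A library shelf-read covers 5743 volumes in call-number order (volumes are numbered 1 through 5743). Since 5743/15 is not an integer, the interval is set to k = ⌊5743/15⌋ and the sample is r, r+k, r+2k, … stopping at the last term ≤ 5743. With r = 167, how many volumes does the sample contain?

k = ⌊5743/15⌋ = 382
Achieved size = ⌊(5743 − 167)/382⌋ + 1 = ⌊5576/382⌋ + 1 = 14 + 1 = 15
(last selection: 167 + 14×382 = 5515 ≤ 5743; next would be 5897 > 5743)

15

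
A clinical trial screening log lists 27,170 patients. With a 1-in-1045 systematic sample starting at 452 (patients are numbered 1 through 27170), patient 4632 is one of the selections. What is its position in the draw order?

5

k = 1045
position = (4632 − 452)/1045 + 1 = 4180/1045 + 1 = 4 + 1 = 5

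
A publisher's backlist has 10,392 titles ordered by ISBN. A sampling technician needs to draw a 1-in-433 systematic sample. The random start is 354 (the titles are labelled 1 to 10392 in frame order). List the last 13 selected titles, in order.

5117, 5550, 5983, 6416, 6849, 7282, 7715, 8148, 8581, 9014, 9447, 9880, 10313

12th selection = 354 + 11×433 = 5117
13th: 5117 + 433 = 5550
14th: 5550 + 433 = 5983
15th: 5983 + 433 = 6416
16th: 6416 + 433 = 6849
17th: 6849 + 433 = 7282
18th: 7282 + 433 = 7715
19th: 7715 + 433 = 8148
20th: 8148 + 433 = 8581
21st: 8581 + 433 = 9014
22nd: 9014 + 433 = 9447
23rd: 9447 + 433 = 9880
24th: 9880 + 433 = 10313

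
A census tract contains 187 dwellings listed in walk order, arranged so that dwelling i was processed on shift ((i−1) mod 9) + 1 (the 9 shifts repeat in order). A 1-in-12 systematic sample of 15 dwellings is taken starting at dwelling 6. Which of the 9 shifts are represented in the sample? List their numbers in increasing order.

3, 6, 9

Consecutive selections differ by k = 12, so their shift numbers differ by 12 mod 9 = 3.
gcd(12, 9) = 3, so the sample visits 9/3 = 3 distinct residues mod 9.
Start 6 is shift 6; the shifts hit are 3, 6, 9.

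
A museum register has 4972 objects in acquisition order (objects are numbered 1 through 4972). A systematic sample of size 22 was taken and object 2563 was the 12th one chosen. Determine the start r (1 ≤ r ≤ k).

k = 4972/22 = 226
r = 2563 − (12−1)×226 = 2563 − 2486 = 77

77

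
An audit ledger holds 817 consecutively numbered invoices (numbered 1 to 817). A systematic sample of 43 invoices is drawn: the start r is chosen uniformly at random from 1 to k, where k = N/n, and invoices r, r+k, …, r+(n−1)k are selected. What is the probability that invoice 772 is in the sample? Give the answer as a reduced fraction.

k = 817/43 = 19.
Invoice 772 is selected iff r ≡ 772 (mod 19); exactly one such r in {1,…,19}.
Inclusion probability = 1/19.

1/19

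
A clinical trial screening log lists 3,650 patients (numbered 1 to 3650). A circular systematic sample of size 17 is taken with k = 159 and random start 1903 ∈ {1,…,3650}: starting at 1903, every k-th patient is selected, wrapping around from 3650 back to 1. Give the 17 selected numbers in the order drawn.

Selection 1: 1903
Selection 2: 1903 + 159 = 2062
Selection 3: 2062 + 159 = 2221
Selection 4: 2221 + 159 = 2380
Selection 5: 2380 + 159 = 2539
Selection 6: 2539 + 159 = 2698
Selection 7: 2698 + 159 = 2857
Selection 8: 2857 + 159 = 3016
Selection 9: 3016 + 159 = 3175
Selection 10: 3175 + 159 = 3334
Selection 11: 3334 + 159 = 3493
Selection 12: 3493 + 159 = 3652 → 3652 − 3650 = 2
Selection 13: 2 + 159 = 161
Selection 14: 161 + 159 = 320
Selection 15: 320 + 159 = 479
Selection 16: 479 + 159 = 638
Selection 17: 638 + 159 = 797

1903, 2062, 2221, 2380, 2539, 2698, 2857, 3016, 3175, 3334, 3493, 2, 161, 320, 479, 638, 797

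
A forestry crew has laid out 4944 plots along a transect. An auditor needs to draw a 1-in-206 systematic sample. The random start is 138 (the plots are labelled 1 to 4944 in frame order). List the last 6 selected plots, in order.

19th selection = 138 + 18×206 = 3846
20th: 3846 + 206 = 4052
21st: 4052 + 206 = 4258
22nd: 4258 + 206 = 4464
23rd: 4464 + 206 = 4670
24th: 4670 + 206 = 4876

3846, 4052, 4258, 4464, 4670, 4876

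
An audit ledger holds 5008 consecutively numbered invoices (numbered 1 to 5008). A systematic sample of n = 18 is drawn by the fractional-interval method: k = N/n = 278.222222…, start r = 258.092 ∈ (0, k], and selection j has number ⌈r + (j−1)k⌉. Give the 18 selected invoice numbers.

259, 537, 815, 1093, 1371, 1650, 1928, 2206, 2484, 2763, 3041, 3319, 3597, 3875, 4154, 4432, 4710, 4988

j=1: r + 0k = 258.092 → ⌈·⌉ = 259
j=2: r + 1k = 536.314222… → ⌈·⌉ = 537
j=3: r + 2k = 814.536444… → ⌈·⌉ = 815
j=4: r + 3k = 1092.758666… → ⌈·⌉ = 1093
j=5: r + 4k = 1370.980888… → ⌈·⌉ = 1371
j=6: r + 5k = 1649.203111… → ⌈·⌉ = 1650
j=7: r + 6k = 1927.425333… → ⌈·⌉ = 1928
j=8: r + 7k = 2205.647555… → ⌈·⌉ = 2206
j=9: r + 8k = 2483.869777… → ⌈·⌉ = 2484
j=10: r + 9k = 2762.092 → ⌈·⌉ = 2763
j=11: r + 10k = 3040.314222… → ⌈·⌉ = 3041
j=12: r + 11k = 3318.536444… → ⌈·⌉ = 3319
j=13: r + 12k = 3596.758666… → ⌈·⌉ = 3597
j=14: r + 13k = 3874.980888… → ⌈·⌉ = 3875
j=15: r + 14k = 4153.203111… → ⌈·⌉ = 4154
j=16: r + 15k = 4431.425333… → ⌈·⌉ = 4432
j=17: r + 16k = 4709.647555… → ⌈·⌉ = 4710
j=18: r + 17k = 4987.869777… → ⌈·⌉ = 4988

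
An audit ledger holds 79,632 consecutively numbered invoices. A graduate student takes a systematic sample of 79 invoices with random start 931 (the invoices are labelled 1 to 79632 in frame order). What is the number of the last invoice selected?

79555

k = 79632/79 = 1008
79th selection = r + (79−1)·k = 931 + 78×1008 = 931 + 78624 = 79555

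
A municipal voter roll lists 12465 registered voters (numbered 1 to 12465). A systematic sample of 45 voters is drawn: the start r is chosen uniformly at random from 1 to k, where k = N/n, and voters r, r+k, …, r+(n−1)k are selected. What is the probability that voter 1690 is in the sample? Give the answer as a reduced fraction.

1/277

k = 12465/45 = 277.
Voter 1690 is selected iff r ≡ 1690 (mod 277); exactly one such r in {1,…,277}.
Inclusion probability = 1/277.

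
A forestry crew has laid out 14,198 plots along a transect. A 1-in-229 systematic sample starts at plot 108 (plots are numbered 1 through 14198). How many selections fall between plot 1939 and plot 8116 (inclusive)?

27

k = 229
First selection ≥ 1939: 108 + ⌈(1939−108)/229⌉·229 = 108 + 8×229 = 1940
Last selection ≤ 8116: 108 + ⌊(8116−108)/229⌋·229 = 108 + 34×229 = 7894
Count = 34 − 8 + 1 = 27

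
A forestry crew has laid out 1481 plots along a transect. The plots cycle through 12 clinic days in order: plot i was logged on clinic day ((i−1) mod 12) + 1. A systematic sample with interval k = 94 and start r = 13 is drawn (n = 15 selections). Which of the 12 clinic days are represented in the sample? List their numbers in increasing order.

1, 3, 5, 7, 9, 11

Consecutive selections differ by k = 94, so their clinic day numbers differ by 94 mod 12 = 10.
gcd(94, 12) = 2, so the sample visits 12/2 = 6 distinct residues mod 12.
Start 13 is clinic day 1; the clinic days hit are 1, 3, 5, 7, 9, 11.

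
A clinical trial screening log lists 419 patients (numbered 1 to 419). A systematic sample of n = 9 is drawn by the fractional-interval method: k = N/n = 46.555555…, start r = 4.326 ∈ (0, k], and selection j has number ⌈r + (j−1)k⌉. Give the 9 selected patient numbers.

j=1: r + 0k = 4.326 → ⌈·⌉ = 5
j=2: r + 1k = 50.881555… → ⌈·⌉ = 51
j=3: r + 2k = 97.437111… → ⌈·⌉ = 98
j=4: r + 3k = 143.992666… → ⌈·⌉ = 144
j=5: r + 4k = 190.548222… → ⌈·⌉ = 191
j=6: r + 5k = 237.103777… → ⌈·⌉ = 238
j=7: r + 6k = 283.659333… → ⌈·⌉ = 284
j=8: r + 7k = 330.214888… → ⌈·⌉ = 331
j=9: r + 8k = 376.770444… → ⌈·⌉ = 377

5, 51, 98, 144, 191, 238, 284, 331, 377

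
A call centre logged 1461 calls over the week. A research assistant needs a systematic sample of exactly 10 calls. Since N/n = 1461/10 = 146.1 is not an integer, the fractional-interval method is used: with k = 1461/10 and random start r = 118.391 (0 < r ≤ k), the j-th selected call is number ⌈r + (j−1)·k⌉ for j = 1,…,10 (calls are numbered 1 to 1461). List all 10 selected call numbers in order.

119, 265, 411, 557, 703, 849, 995, 1142, 1288, 1434

j=1: r + 0k = 118.391 → ⌈·⌉ = 119
j=2: r + 1k = 264.491 → ⌈·⌉ = 265
j=3: r + 2k = 410.591 → ⌈·⌉ = 411
j=4: r + 3k = 556.691 → ⌈·⌉ = 557
j=5: r + 4k = 702.791 → ⌈·⌉ = 703
j=6: r + 5k = 848.891 → ⌈·⌉ = 849
j=7: r + 6k = 994.991 → ⌈·⌉ = 995
j=8: r + 7k = 1141.091 → ⌈·⌉ = 1142
j=9: r + 8k = 1287.191 → ⌈·⌉ = 1288
j=10: r + 9k = 1433.291 → ⌈·⌉ = 1434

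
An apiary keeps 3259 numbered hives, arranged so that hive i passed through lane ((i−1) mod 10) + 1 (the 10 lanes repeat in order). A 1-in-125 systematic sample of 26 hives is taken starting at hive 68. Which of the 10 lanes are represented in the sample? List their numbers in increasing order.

3, 8

Consecutive selections differ by k = 125, so their lane numbers differ by 125 mod 10 = 5.
gcd(125, 10) = 5, so the sample visits 10/5 = 2 distinct residues mod 10.
Start 68 is lane 8; the lanes hit are 3, 8.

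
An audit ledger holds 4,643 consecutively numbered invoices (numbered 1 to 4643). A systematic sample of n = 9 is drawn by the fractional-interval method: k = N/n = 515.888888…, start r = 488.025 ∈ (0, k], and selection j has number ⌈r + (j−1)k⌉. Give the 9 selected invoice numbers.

j=1: r + 0k = 488.025 → ⌈·⌉ = 489
j=2: r + 1k = 1003.913888… → ⌈·⌉ = 1004
j=3: r + 2k = 1519.802777… → ⌈·⌉ = 1520
j=4: r + 3k = 2035.691666… → ⌈·⌉ = 2036
j=5: r + 4k = 2551.580555… → ⌈·⌉ = 2552
j=6: r + 5k = 3067.469444… → ⌈·⌉ = 3068
j=7: r + 6k = 3583.358333… → ⌈·⌉ = 3584
j=8: r + 7k = 4099.247222… → ⌈·⌉ = 4100
j=9: r + 8k = 4615.136111… → ⌈·⌉ = 4616

489, 1004, 1520, 2036, 2552, 3068, 3584, 4100, 4616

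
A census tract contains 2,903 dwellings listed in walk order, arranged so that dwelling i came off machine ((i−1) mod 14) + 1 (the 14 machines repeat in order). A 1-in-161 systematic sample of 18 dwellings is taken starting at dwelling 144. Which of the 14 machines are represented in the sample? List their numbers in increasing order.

4, 11

Consecutive selections differ by k = 161, so their machine numbers differ by 161 mod 14 = 7.
gcd(161, 14) = 7, so the sample visits 14/7 = 2 distinct residues mod 14.
Start 144 is machine 4; the machines hit are 4, 11.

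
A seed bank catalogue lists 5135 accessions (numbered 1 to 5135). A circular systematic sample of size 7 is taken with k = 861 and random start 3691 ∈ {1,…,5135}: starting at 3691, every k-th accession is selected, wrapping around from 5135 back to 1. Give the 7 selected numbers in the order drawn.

3691, 4552, 278, 1139, 2000, 2861, 3722

Selection 1: 3691
Selection 2: 3691 + 861 = 4552
Selection 3: 4552 + 861 = 5413 → 5413 − 5135 = 278
Selection 4: 278 + 861 = 1139
Selection 5: 1139 + 861 = 2000
Selection 6: 2000 + 861 = 2861
Selection 7: 2861 + 861 = 3722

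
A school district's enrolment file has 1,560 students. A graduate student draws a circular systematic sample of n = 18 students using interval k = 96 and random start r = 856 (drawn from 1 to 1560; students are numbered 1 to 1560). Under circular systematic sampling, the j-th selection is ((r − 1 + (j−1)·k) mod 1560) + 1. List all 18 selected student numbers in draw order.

856, 952, 1048, 1144, 1240, 1336, 1432, 1528, 64, 160, 256, 352, 448, 544, 640, 736, 832, 928

Selection 1: 856
Selection 2: 856 + 96 = 952
Selection 3: 952 + 96 = 1048
Selection 4: 1048 + 96 = 1144
Selection 5: 1144 + 96 = 1240
Selection 6: 1240 + 96 = 1336
Selection 7: 1336 + 96 = 1432
Selection 8: 1432 + 96 = 1528
Selection 9: 1528 + 96 = 1624 → 1624 − 1560 = 64
Selection 10: 64 + 96 = 160
Selection 11: 160 + 96 = 256
Selection 12: 256 + 96 = 352
Selection 13: 352 + 96 = 448
Selection 14: 448 + 96 = 544
Selection 15: 544 + 96 = 640
Selection 16: 640 + 96 = 736
Selection 17: 736 + 96 = 832
Selection 18: 832 + 96 = 928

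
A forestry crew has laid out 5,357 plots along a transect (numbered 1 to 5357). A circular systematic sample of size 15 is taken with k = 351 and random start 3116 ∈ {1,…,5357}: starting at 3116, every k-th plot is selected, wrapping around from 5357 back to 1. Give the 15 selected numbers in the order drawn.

Selection 1: 3116
Selection 2: 3116 + 351 = 3467
Selection 3: 3467 + 351 = 3818
Selection 4: 3818 + 351 = 4169
Selection 5: 4169 + 351 = 4520
Selection 6: 4520 + 351 = 4871
Selection 7: 4871 + 351 = 5222
Selection 8: 5222 + 351 = 5573 → 5573 − 5357 = 216
Selection 9: 216 + 351 = 567
Selection 10: 567 + 351 = 918
Selection 11: 918 + 351 = 1269
Selection 12: 1269 + 351 = 1620
Selection 13: 1620 + 351 = 1971
Selection 14: 1971 + 351 = 2322
Selection 15: 2322 + 351 = 2673

3116, 3467, 3818, 4169, 4520, 4871, 5222, 216, 567, 918, 1269, 1620, 1971, 2322, 2673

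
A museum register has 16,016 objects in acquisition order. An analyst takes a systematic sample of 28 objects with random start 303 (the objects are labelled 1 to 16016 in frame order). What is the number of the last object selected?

k = 16016/28 = 572
28th selection = r + (28−1)·k = 303 + 27×572 = 303 + 15444 = 15747

15747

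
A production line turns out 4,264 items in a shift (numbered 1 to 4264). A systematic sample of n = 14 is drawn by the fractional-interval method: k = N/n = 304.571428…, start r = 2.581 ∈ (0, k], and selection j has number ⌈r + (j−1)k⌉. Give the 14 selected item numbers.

3, 308, 612, 917, 1221, 1526, 1831, 2135, 2440, 2744, 3049, 3353, 3658, 3963

j=1: r + 0k = 2.581 → ⌈·⌉ = 3
j=2: r + 1k = 307.152428… → ⌈·⌉ = 308
j=3: r + 2k = 611.723857… → ⌈·⌉ = 612
j=4: r + 3k = 916.295285… → ⌈·⌉ = 917
j=5: r + 4k = 1220.866714… → ⌈·⌉ = 1221
j=6: r + 5k = 1525.438142… → ⌈·⌉ = 1526
j=7: r + 6k = 1830.009571… → ⌈·⌉ = 1831
j=8: r + 7k = 2134.581 → ⌈·⌉ = 2135
j=9: r + 8k = 2439.152428… → ⌈·⌉ = 2440
j=10: r + 9k = 2743.723857… → ⌈·⌉ = 2744
j=11: r + 10k = 3048.295285… → ⌈·⌉ = 3049
j=12: r + 11k = 3352.866714… → ⌈·⌉ = 3353
j=13: r + 12k = 3657.438142… → ⌈·⌉ = 3658
j=14: r + 13k = 3962.009571… → ⌈·⌉ = 3963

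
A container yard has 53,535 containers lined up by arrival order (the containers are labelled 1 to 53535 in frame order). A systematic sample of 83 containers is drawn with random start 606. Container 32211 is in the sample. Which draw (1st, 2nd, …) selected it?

50

k = 53535/83 = 645
position = (32211 − 606)/645 + 1 = 31605/645 + 1 = 49 + 1 = 50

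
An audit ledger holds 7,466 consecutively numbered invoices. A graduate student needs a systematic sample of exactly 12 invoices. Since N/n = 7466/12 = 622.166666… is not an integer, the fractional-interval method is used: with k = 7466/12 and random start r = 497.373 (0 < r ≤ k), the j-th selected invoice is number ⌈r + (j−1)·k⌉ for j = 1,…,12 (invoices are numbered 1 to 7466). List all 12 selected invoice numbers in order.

498, 1120, 1742, 2364, 2987, 3609, 4231, 4853, 5475, 6097, 6720, 7342

j=1: r + 0k = 497.373 → ⌈·⌉ = 498
j=2: r + 1k = 1119.539666… → ⌈·⌉ = 1120
j=3: r + 2k = 1741.706333… → ⌈·⌉ = 1742
j=4: r + 3k = 2363.873 → ⌈·⌉ = 2364
j=5: r + 4k = 2986.039666… → ⌈·⌉ = 2987
j=6: r + 5k = 3608.206333… → ⌈·⌉ = 3609
j=7: r + 6k = 4230.373 → ⌈·⌉ = 4231
j=8: r + 7k = 4852.539666… → ⌈·⌉ = 4853
j=9: r + 8k = 5474.706333… → ⌈·⌉ = 5475
j=10: r + 9k = 6096.873 → ⌈·⌉ = 6097
j=11: r + 10k = 6719.039666… → ⌈·⌉ = 6720
j=12: r + 11k = 7341.206333… → ⌈·⌉ = 7342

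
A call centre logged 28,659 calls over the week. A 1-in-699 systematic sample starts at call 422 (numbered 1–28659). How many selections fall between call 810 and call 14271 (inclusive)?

k = 699
First selection ≥ 810: 422 + ⌈(810−422)/699⌉·699 = 422 + 1×699 = 1121
Last selection ≤ 14271: 422 + ⌊(14271−422)/699⌋·699 = 422 + 19×699 = 13703
Count = 19 − 1 + 1 = 19

19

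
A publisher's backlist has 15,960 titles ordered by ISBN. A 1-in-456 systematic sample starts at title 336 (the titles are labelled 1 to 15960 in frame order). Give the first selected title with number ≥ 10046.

10368

k = 456
Steps past start: ⌈(10046 − 336)/456⌉ = ⌈9710/456⌉ = 22
Selected title: 336 + 22×456 = 10368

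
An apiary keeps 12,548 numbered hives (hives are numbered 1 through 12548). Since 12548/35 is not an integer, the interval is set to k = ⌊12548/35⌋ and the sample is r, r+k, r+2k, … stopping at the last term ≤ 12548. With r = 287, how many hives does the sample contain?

k = ⌊12548/35⌋ = 358
Achieved size = ⌊(12548 − 287)/358⌋ + 1 = ⌊12261/358⌋ + 1 = 34 + 1 = 35
(last selection: 287 + 34×358 = 12459 ≤ 12548; next would be 12817 > 12548)

35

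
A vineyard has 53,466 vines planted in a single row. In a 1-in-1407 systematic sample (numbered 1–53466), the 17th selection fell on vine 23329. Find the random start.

k = 1407
r = 23329 − (17−1)×1407 = 23329 − 22512 = 817

817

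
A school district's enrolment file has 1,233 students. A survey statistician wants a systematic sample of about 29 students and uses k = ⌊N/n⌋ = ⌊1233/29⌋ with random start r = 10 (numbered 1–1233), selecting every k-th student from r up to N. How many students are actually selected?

30

k = ⌊1233/29⌋ = 42
Achieved size = ⌊(1233 − 10)/42⌋ + 1 = ⌊1223/42⌋ + 1 = 29 + 1 = 30
(last selection: 10 + 29×42 = 1228 ≤ 1233; next would be 1270 > 1233)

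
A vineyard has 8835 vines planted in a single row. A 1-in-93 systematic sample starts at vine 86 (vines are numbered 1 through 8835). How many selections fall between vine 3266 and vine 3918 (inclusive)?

k = 93
First selection ≥ 3266: 86 + ⌈(3266−86)/93⌉·93 = 86 + 35×93 = 3341
Last selection ≤ 3918: 86 + ⌊(3918−86)/93⌋·93 = 86 + 41×93 = 3899
Count = 41 − 35 + 1 = 7

7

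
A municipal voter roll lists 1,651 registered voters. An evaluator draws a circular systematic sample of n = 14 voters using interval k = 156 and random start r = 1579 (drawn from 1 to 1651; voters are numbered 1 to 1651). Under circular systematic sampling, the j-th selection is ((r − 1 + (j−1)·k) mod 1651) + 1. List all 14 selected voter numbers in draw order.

Selection 1: 1579
Selection 2: 1579 + 156 = 1735 → 1735 − 1651 = 84
Selection 3: 84 + 156 = 240
Selection 4: 240 + 156 = 396
Selection 5: 396 + 156 = 552
Selection 6: 552 + 156 = 708
Selection 7: 708 + 156 = 864
Selection 8: 864 + 156 = 1020
Selection 9: 1020 + 156 = 1176
Selection 10: 1176 + 156 = 1332
Selection 11: 1332 + 156 = 1488
Selection 12: 1488 + 156 = 1644
Selection 13: 1644 + 156 = 1800 → 1800 − 1651 = 149
Selection 14: 149 + 156 = 305

1579, 84, 240, 396, 552, 708, 864, 1020, 1176, 1332, 1488, 1644, 149, 305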